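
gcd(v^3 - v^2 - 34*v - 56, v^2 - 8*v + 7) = v - 7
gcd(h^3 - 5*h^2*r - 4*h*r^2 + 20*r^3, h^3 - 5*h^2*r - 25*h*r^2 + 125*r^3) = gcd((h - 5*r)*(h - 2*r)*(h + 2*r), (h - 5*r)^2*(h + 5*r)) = -h + 5*r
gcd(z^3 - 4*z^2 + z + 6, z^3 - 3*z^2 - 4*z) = z + 1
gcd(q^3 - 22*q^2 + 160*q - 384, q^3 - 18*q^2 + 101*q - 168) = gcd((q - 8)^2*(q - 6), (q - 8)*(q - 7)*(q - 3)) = q - 8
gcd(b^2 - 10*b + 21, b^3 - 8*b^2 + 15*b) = b - 3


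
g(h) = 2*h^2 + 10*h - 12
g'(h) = 4*h + 10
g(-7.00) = 16.00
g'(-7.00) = -18.00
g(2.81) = 31.89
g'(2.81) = 21.24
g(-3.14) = -23.68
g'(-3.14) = -2.56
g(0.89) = -1.52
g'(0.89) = 13.56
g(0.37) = -8.03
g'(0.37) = 11.48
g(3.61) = 50.16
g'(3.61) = 24.44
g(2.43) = 24.11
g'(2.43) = 19.72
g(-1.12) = -20.69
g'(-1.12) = 5.52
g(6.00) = 120.00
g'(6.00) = 34.00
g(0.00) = -12.00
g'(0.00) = 10.00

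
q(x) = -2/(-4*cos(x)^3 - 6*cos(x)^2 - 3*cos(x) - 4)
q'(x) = -2*(-12*sin(x)*cos(x)^2 - 12*sin(x)*cos(x) - 3*sin(x))/(-4*cos(x)^3 - 6*cos(x)^2 - 3*cos(x) - 4)^2 = 6*(2*cos(x) + 1)^2*sin(x)/(6*cos(x) + 3*cos(2*x) + cos(3*x) + 7)^2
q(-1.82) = 0.56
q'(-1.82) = -0.12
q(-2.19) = 0.57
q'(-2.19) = -0.01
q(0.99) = 0.25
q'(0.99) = 0.34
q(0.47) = 0.14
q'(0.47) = 0.10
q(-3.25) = 0.66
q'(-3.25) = 0.07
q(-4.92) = 0.41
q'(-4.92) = 0.49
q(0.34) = 0.13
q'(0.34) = 0.07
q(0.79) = 0.19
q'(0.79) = 0.23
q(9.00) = 0.62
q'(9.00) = 0.16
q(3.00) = 0.66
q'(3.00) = 0.09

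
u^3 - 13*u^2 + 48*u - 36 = (u - 6)^2*(u - 1)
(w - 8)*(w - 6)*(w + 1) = w^3 - 13*w^2 + 34*w + 48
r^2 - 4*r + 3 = (r - 3)*(r - 1)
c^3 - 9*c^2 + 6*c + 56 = (c - 7)*(c - 4)*(c + 2)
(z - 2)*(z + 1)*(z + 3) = z^3 + 2*z^2 - 5*z - 6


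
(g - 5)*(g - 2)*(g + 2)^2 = g^4 - 3*g^3 - 14*g^2 + 12*g + 40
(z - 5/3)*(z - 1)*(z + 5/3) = z^3 - z^2 - 25*z/9 + 25/9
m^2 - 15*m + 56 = (m - 8)*(m - 7)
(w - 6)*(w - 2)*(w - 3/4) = w^3 - 35*w^2/4 + 18*w - 9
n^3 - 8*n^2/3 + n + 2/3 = (n - 2)*(n - 1)*(n + 1/3)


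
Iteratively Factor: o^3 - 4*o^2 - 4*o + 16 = (o + 2)*(o^2 - 6*o + 8) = (o - 4)*(o + 2)*(o - 2)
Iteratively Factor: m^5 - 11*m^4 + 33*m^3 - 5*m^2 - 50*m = (m)*(m^4 - 11*m^3 + 33*m^2 - 5*m - 50) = m*(m - 5)*(m^3 - 6*m^2 + 3*m + 10) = m*(m - 5)^2*(m^2 - m - 2) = m*(m - 5)^2*(m - 2)*(m + 1)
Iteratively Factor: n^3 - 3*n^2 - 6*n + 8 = (n - 4)*(n^2 + n - 2) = (n - 4)*(n + 2)*(n - 1)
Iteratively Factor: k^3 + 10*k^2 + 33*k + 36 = (k + 3)*(k^2 + 7*k + 12) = (k + 3)^2*(k + 4)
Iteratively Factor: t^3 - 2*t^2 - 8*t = (t + 2)*(t^2 - 4*t) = t*(t + 2)*(t - 4)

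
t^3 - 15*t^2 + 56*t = t*(t - 8)*(t - 7)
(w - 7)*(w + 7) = w^2 - 49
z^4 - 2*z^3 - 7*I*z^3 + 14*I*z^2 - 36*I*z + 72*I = (z - 2)*(z - 6*I)*(z - 3*I)*(z + 2*I)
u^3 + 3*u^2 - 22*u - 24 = (u - 4)*(u + 1)*(u + 6)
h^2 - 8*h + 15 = (h - 5)*(h - 3)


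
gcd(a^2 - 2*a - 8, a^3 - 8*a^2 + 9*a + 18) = 1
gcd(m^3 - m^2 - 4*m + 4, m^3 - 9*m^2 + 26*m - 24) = m - 2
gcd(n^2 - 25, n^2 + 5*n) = n + 5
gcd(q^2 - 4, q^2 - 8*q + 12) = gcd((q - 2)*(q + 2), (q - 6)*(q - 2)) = q - 2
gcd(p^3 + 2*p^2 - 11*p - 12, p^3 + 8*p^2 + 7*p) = p + 1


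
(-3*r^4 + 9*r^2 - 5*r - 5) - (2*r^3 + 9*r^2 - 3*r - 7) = -3*r^4 - 2*r^3 - 2*r + 2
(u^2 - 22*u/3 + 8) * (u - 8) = u^3 - 46*u^2/3 + 200*u/3 - 64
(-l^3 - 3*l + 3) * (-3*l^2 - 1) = 3*l^5 + 10*l^3 - 9*l^2 + 3*l - 3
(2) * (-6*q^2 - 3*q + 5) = -12*q^2 - 6*q + 10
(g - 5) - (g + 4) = -9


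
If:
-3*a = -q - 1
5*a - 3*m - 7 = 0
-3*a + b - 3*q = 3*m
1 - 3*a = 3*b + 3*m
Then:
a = 38/59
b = 56/59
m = -223/177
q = 55/59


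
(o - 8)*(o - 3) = o^2 - 11*o + 24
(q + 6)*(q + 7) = q^2 + 13*q + 42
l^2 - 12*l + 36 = (l - 6)^2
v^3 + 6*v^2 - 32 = (v - 2)*(v + 4)^2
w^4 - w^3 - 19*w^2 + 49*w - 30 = (w - 3)*(w - 2)*(w - 1)*(w + 5)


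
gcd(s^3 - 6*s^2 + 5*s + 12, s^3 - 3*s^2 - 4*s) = s^2 - 3*s - 4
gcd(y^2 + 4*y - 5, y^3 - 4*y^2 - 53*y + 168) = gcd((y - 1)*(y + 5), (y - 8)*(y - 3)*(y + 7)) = 1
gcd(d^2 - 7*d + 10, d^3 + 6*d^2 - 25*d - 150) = d - 5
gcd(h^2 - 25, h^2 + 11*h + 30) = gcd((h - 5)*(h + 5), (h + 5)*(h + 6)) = h + 5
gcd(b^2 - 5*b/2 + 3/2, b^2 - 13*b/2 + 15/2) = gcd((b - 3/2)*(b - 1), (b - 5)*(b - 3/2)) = b - 3/2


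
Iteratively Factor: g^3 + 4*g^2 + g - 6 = (g + 2)*(g^2 + 2*g - 3) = (g + 2)*(g + 3)*(g - 1)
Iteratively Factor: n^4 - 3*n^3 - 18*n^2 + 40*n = (n)*(n^3 - 3*n^2 - 18*n + 40) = n*(n + 4)*(n^2 - 7*n + 10) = n*(n - 5)*(n + 4)*(n - 2)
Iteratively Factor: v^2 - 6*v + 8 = (v - 2)*(v - 4)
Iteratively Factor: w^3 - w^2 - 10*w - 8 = (w - 4)*(w^2 + 3*w + 2) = (w - 4)*(w + 1)*(w + 2)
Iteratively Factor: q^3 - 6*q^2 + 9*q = (q)*(q^2 - 6*q + 9) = q*(q - 3)*(q - 3)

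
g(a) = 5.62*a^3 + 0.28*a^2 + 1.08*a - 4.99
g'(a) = 16.86*a^2 + 0.56*a + 1.08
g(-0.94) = -10.43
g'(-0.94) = 15.45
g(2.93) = 141.94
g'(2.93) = 147.46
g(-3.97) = -356.51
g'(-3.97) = 264.59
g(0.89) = 0.15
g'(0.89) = 14.93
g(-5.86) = -1132.62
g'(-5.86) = 576.76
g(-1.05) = -12.32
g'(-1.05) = 19.08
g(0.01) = -4.98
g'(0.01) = 1.09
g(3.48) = 239.01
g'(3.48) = 207.21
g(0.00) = -4.99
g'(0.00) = 1.08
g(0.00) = -4.99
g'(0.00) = 1.08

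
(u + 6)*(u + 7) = u^2 + 13*u + 42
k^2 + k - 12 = (k - 3)*(k + 4)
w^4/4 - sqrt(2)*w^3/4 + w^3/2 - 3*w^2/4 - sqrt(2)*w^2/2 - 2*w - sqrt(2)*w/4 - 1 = (w/2 + 1/2)*(w/2 + sqrt(2)/2)*(w + 1)*(w - 2*sqrt(2))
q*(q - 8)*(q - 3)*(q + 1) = q^4 - 10*q^3 + 13*q^2 + 24*q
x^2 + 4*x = x*(x + 4)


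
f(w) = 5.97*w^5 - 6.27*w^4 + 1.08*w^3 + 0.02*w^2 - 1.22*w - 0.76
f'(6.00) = 33383.98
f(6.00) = 38522.72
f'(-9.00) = 214390.03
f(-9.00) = -394435.48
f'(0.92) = 3.41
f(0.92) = -1.58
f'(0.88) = 2.13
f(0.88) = -1.69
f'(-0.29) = -0.14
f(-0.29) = -0.49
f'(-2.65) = 1960.22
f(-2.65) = -1106.89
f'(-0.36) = 0.86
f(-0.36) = -0.51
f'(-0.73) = 18.71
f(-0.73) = -3.30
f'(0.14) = -1.21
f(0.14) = -0.93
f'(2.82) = 1349.95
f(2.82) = 688.34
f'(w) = 29.85*w^4 - 25.08*w^3 + 3.24*w^2 + 0.04*w - 1.22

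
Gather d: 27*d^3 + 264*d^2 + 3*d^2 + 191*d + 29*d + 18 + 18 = 27*d^3 + 267*d^2 + 220*d + 36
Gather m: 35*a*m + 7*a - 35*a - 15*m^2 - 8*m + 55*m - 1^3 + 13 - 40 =-28*a - 15*m^2 + m*(35*a + 47) - 28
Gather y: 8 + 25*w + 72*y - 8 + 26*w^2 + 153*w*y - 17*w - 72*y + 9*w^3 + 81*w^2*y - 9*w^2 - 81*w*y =9*w^3 + 17*w^2 + 8*w + y*(81*w^2 + 72*w)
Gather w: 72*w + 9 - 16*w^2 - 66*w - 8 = -16*w^2 + 6*w + 1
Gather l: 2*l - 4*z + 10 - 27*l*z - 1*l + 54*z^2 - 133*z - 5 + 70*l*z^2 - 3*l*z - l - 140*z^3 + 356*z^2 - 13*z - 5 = l*(70*z^2 - 30*z) - 140*z^3 + 410*z^2 - 150*z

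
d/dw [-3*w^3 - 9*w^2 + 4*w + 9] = -9*w^2 - 18*w + 4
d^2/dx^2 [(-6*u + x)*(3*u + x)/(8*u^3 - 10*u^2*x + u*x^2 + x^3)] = 2*(-1832*u^6 + 1044*u^5*x + 606*u^4*x^2 - 223*u^3*x^3 - 87*u^2*x^4 - 9*u*x^5 + x^6)/(512*u^9 - 1920*u^8*x + 2592*u^7*x^2 - 1288*u^6*x^3 - 156*u^5*x^4 + 318*u^4*x^5 - 35*u^3*x^6 - 27*u^2*x^7 + 3*u*x^8 + x^9)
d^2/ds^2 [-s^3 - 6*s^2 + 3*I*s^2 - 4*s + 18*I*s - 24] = -6*s - 12 + 6*I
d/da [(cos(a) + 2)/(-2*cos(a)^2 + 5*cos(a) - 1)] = (-8*cos(a) - cos(2*a) + 10)*sin(a)/(-5*cos(a) + cos(2*a) + 2)^2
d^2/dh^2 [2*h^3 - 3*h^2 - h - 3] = 12*h - 6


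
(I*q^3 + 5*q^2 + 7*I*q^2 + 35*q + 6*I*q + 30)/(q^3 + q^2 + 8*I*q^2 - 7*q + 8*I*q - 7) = (I*q^2 + q*(5 + 6*I) + 30)/(q^2 + 8*I*q - 7)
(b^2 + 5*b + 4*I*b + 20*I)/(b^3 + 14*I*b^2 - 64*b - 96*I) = (b + 5)/(b^2 + 10*I*b - 24)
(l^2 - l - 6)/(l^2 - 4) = (l - 3)/(l - 2)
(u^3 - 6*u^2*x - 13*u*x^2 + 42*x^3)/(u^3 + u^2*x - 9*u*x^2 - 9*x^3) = (-u^2 + 9*u*x - 14*x^2)/(-u^2 + 2*u*x + 3*x^2)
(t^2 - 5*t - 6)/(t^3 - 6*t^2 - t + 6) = 1/(t - 1)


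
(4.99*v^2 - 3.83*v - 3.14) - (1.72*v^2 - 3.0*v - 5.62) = 3.27*v^2 - 0.83*v + 2.48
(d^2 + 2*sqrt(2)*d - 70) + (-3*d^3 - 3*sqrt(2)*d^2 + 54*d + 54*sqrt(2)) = -3*d^3 - 3*sqrt(2)*d^2 + d^2 + 2*sqrt(2)*d + 54*d - 70 + 54*sqrt(2)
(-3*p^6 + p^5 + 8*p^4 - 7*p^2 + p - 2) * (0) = 0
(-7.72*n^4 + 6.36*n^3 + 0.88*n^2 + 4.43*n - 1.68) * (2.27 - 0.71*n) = 5.4812*n^5 - 22.04*n^4 + 13.8124*n^3 - 1.1477*n^2 + 11.2489*n - 3.8136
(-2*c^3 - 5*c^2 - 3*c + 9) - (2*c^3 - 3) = -4*c^3 - 5*c^2 - 3*c + 12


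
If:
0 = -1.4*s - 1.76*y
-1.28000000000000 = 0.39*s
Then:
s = -3.28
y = 2.61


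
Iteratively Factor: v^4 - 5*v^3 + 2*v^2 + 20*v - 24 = (v - 3)*(v^3 - 2*v^2 - 4*v + 8) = (v - 3)*(v + 2)*(v^2 - 4*v + 4) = (v - 3)*(v - 2)*(v + 2)*(v - 2)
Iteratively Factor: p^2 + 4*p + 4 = (p + 2)*(p + 2)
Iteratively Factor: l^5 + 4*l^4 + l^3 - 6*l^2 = (l + 3)*(l^4 + l^3 - 2*l^2) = l*(l + 3)*(l^3 + l^2 - 2*l) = l*(l + 2)*(l + 3)*(l^2 - l) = l*(l - 1)*(l + 2)*(l + 3)*(l)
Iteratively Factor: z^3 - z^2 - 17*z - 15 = (z + 1)*(z^2 - 2*z - 15) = (z - 5)*(z + 1)*(z + 3)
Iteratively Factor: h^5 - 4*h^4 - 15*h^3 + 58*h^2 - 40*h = (h)*(h^4 - 4*h^3 - 15*h^2 + 58*h - 40) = h*(h - 2)*(h^3 - 2*h^2 - 19*h + 20) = h*(h - 2)*(h + 4)*(h^2 - 6*h + 5) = h*(h - 5)*(h - 2)*(h + 4)*(h - 1)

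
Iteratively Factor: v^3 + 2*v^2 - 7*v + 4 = (v - 1)*(v^2 + 3*v - 4) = (v - 1)^2*(v + 4)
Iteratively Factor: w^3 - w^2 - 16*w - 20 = (w - 5)*(w^2 + 4*w + 4) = (w - 5)*(w + 2)*(w + 2)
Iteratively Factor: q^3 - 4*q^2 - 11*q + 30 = (q - 2)*(q^2 - 2*q - 15) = (q - 5)*(q - 2)*(q + 3)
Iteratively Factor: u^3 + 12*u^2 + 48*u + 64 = (u + 4)*(u^2 + 8*u + 16) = (u + 4)^2*(u + 4)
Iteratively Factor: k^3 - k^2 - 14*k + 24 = (k - 2)*(k^2 + k - 12) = (k - 3)*(k - 2)*(k + 4)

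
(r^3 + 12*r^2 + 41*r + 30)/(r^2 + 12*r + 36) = (r^2 + 6*r + 5)/(r + 6)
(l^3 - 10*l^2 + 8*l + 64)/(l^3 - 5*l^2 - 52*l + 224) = (l + 2)/(l + 7)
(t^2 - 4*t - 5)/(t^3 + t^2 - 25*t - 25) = 1/(t + 5)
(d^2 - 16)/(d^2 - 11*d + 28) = (d + 4)/(d - 7)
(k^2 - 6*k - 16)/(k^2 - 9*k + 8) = (k + 2)/(k - 1)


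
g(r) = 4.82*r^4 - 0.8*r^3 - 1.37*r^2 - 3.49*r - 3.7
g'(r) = 19.28*r^3 - 2.4*r^2 - 2.74*r - 3.49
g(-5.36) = 4077.22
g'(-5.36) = -3026.69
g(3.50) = 656.30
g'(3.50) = 784.15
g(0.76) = -5.89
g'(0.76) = 1.50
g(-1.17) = 8.82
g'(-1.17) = -34.45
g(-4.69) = 2397.12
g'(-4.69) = -2032.39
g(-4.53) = 2088.10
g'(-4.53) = -1832.59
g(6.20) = 6853.53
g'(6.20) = 4482.23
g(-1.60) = 33.24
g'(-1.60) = -84.22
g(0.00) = -3.70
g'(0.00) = -3.49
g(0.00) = -3.70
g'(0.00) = -3.49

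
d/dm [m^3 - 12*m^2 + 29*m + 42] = 3*m^2 - 24*m + 29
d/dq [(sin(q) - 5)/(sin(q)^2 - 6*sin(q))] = (-cos(q) + 10/tan(q) - 30*cos(q)/sin(q)^2)/(sin(q) - 6)^2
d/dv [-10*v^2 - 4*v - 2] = -20*v - 4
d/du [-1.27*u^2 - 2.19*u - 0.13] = -2.54*u - 2.19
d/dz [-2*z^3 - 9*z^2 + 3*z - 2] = -6*z^2 - 18*z + 3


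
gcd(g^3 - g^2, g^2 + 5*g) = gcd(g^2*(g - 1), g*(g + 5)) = g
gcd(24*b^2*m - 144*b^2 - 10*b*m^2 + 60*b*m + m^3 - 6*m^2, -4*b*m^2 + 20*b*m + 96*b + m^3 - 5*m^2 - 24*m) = 4*b - m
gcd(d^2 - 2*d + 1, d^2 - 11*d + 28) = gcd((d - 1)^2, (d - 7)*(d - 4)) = 1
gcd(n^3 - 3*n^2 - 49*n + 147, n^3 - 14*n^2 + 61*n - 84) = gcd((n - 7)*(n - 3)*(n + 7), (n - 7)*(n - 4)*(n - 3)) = n^2 - 10*n + 21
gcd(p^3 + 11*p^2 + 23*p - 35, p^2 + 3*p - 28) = p + 7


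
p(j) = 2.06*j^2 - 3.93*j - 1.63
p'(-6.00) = -28.65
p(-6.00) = 96.11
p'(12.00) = 45.51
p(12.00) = 247.85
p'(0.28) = -2.78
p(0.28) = -2.57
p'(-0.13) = -4.47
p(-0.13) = -1.08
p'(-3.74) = -19.34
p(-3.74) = 41.88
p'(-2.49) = -14.19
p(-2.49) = 20.93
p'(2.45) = 6.16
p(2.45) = 1.11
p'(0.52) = -1.79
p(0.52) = -3.12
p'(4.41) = 14.24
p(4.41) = 21.10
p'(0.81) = -0.59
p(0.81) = -3.46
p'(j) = 4.12*j - 3.93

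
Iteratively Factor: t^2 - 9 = (t - 3)*(t + 3)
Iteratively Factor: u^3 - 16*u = (u)*(u^2 - 16) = u*(u - 4)*(u + 4)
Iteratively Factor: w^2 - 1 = (w - 1)*(w + 1)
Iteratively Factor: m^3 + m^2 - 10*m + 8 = (m - 2)*(m^2 + 3*m - 4) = (m - 2)*(m - 1)*(m + 4)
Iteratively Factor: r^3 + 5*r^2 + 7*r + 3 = (r + 3)*(r^2 + 2*r + 1) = (r + 1)*(r + 3)*(r + 1)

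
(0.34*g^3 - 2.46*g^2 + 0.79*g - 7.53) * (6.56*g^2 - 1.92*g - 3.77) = 2.2304*g^5 - 16.7904*g^4 + 8.6238*g^3 - 41.6394*g^2 + 11.4793*g + 28.3881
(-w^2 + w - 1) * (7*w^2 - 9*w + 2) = -7*w^4 + 16*w^3 - 18*w^2 + 11*w - 2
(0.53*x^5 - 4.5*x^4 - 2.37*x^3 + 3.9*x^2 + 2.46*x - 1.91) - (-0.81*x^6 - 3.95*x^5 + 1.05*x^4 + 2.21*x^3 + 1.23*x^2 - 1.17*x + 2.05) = 0.81*x^6 + 4.48*x^5 - 5.55*x^4 - 4.58*x^3 + 2.67*x^2 + 3.63*x - 3.96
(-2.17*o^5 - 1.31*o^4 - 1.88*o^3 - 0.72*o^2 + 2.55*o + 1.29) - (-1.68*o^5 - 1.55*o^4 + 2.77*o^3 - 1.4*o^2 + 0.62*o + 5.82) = -0.49*o^5 + 0.24*o^4 - 4.65*o^3 + 0.68*o^2 + 1.93*o - 4.53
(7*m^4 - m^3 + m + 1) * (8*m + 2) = 56*m^5 + 6*m^4 - 2*m^3 + 8*m^2 + 10*m + 2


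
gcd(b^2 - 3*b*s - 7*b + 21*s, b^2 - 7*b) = b - 7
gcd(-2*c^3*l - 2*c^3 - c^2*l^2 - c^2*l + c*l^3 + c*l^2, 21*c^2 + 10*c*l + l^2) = 1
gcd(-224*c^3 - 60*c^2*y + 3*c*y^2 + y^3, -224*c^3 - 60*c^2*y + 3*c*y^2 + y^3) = -224*c^3 - 60*c^2*y + 3*c*y^2 + y^3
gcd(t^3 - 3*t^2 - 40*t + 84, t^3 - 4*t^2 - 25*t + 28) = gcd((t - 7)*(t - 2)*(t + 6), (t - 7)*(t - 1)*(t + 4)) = t - 7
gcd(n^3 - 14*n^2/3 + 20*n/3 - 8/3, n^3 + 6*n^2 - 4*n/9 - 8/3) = n - 2/3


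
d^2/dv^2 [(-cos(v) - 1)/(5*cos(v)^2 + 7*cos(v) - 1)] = 2*(225*(1 - cos(2*v))^2*cos(v) + 65*(1 - cos(2*v))^2 - 723*cos(v) + 112*cos(2*v) + 285*cos(3*v) - 50*cos(5*v) - 636)/(14*cos(v) + 5*cos(2*v) + 3)^3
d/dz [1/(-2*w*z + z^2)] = 2*(w - z)/(z^2*(2*w - z)^2)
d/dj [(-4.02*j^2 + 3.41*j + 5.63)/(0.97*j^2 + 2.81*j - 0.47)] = (-14.6039*j^2 - 7.1434*j - 17.423)/(0.9409*j^4 + 5.4514*j^3 + 6.9843*j^2 - 2.6414*j + 0.2209)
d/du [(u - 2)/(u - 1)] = (u - 1)^(-2)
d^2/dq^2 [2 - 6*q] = 0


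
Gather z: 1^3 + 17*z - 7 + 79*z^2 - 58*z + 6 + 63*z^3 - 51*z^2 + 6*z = 63*z^3 + 28*z^2 - 35*z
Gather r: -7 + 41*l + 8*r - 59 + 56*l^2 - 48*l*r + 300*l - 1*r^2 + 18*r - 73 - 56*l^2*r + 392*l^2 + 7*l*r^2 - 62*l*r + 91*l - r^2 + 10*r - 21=448*l^2 + 432*l + r^2*(7*l - 2) + r*(-56*l^2 - 110*l + 36) - 160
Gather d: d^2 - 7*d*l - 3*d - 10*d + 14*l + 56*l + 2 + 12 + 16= d^2 + d*(-7*l - 13) + 70*l + 30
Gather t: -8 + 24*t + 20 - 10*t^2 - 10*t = -10*t^2 + 14*t + 12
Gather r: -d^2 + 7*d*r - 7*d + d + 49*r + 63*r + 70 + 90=-d^2 - 6*d + r*(7*d + 112) + 160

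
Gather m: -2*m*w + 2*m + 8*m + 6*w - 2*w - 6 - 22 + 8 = m*(10 - 2*w) + 4*w - 20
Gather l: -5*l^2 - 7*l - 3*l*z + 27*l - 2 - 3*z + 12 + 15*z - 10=-5*l^2 + l*(20 - 3*z) + 12*z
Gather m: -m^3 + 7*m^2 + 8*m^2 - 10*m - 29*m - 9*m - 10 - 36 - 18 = -m^3 + 15*m^2 - 48*m - 64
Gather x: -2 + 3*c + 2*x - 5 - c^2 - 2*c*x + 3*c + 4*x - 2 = -c^2 + 6*c + x*(6 - 2*c) - 9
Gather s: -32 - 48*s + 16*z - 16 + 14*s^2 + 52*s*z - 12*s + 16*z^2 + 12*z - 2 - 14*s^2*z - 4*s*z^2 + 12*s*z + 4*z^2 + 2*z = s^2*(14 - 14*z) + s*(-4*z^2 + 64*z - 60) + 20*z^2 + 30*z - 50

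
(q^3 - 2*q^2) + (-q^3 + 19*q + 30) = -2*q^2 + 19*q + 30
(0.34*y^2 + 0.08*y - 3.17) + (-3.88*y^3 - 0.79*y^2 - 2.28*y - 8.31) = -3.88*y^3 - 0.45*y^2 - 2.2*y - 11.48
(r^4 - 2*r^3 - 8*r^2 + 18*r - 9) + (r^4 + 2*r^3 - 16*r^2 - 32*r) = 2*r^4 - 24*r^2 - 14*r - 9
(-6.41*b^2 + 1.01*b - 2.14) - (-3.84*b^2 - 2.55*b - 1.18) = -2.57*b^2 + 3.56*b - 0.96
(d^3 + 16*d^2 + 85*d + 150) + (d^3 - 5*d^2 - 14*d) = 2*d^3 + 11*d^2 + 71*d + 150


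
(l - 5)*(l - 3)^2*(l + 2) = l^4 - 9*l^3 + 17*l^2 + 33*l - 90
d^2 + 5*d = d*(d + 5)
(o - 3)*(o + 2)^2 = o^3 + o^2 - 8*o - 12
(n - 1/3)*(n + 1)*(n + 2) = n^3 + 8*n^2/3 + n - 2/3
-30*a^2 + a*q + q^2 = (-5*a + q)*(6*a + q)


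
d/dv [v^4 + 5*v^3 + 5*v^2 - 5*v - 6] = 4*v^3 + 15*v^2 + 10*v - 5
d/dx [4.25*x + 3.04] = 4.25000000000000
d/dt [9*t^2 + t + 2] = 18*t + 1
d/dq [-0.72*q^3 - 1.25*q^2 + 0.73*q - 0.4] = -2.16*q^2 - 2.5*q + 0.73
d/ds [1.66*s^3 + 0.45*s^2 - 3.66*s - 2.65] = 4.98*s^2 + 0.9*s - 3.66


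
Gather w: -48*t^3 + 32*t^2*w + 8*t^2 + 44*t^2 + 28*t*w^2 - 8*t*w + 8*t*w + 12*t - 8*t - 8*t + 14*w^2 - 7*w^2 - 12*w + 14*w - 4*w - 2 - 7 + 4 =-48*t^3 + 52*t^2 - 4*t + w^2*(28*t + 7) + w*(32*t^2 - 2) - 5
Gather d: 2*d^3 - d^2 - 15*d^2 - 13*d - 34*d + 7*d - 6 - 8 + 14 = 2*d^3 - 16*d^2 - 40*d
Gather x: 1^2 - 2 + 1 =0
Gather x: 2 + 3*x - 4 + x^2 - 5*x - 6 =x^2 - 2*x - 8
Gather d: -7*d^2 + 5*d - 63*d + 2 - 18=-7*d^2 - 58*d - 16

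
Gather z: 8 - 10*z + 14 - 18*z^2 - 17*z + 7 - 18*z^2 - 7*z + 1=-36*z^2 - 34*z + 30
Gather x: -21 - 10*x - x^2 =-x^2 - 10*x - 21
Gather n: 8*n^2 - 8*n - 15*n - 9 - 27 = 8*n^2 - 23*n - 36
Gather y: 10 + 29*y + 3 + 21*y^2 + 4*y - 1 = 21*y^2 + 33*y + 12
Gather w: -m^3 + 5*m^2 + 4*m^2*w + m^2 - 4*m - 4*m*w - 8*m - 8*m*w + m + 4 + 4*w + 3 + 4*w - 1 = -m^3 + 6*m^2 - 11*m + w*(4*m^2 - 12*m + 8) + 6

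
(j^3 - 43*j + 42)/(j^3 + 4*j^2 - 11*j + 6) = (j^2 + j - 42)/(j^2 + 5*j - 6)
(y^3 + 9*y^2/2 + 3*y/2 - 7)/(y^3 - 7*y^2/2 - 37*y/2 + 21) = (y + 2)/(y - 6)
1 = 1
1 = 1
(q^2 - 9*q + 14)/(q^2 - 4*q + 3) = (q^2 - 9*q + 14)/(q^2 - 4*q + 3)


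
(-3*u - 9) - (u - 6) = -4*u - 3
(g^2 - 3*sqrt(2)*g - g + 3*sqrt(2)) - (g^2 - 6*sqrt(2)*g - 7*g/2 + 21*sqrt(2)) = 5*g/2 + 3*sqrt(2)*g - 18*sqrt(2)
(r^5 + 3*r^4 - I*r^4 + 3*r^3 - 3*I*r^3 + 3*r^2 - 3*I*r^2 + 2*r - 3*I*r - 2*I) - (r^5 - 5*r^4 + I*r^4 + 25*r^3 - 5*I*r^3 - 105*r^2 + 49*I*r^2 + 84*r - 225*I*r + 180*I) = 8*r^4 - 2*I*r^4 - 22*r^3 + 2*I*r^3 + 108*r^2 - 52*I*r^2 - 82*r + 222*I*r - 182*I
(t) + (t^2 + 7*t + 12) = t^2 + 8*t + 12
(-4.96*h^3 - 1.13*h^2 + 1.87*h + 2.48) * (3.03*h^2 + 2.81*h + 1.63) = -15.0288*h^5 - 17.3615*h^4 - 5.594*h^3 + 10.9272*h^2 + 10.0169*h + 4.0424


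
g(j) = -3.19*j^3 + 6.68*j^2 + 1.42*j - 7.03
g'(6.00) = -262.94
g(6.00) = -447.07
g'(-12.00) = -1536.98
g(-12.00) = 6450.17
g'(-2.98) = -123.38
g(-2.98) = 132.48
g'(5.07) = -176.84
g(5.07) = -243.85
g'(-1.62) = -45.34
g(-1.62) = 21.76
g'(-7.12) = -578.85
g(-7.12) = 1472.91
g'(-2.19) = -73.74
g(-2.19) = 55.40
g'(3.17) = -52.40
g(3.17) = -37.02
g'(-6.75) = -524.79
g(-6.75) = 1268.82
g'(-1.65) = -46.68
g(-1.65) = 23.14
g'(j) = -9.57*j^2 + 13.36*j + 1.42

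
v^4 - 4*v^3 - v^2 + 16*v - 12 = (v - 3)*(v - 2)*(v - 1)*(v + 2)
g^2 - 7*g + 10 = (g - 5)*(g - 2)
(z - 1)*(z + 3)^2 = z^3 + 5*z^2 + 3*z - 9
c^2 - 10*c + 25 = (c - 5)^2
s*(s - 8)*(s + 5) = s^3 - 3*s^2 - 40*s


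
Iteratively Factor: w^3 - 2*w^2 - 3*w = (w)*(w^2 - 2*w - 3) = w*(w + 1)*(w - 3)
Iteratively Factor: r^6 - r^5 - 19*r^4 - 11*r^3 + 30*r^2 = (r)*(r^5 - r^4 - 19*r^3 - 11*r^2 + 30*r) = r*(r - 1)*(r^4 - 19*r^2 - 30*r) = r^2*(r - 1)*(r^3 - 19*r - 30) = r^2*(r - 1)*(r + 3)*(r^2 - 3*r - 10) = r^2*(r - 1)*(r + 2)*(r + 3)*(r - 5)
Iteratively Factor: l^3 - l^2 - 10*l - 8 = (l + 2)*(l^2 - 3*l - 4) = (l - 4)*(l + 2)*(l + 1)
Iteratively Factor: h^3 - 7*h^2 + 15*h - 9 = (h - 1)*(h^2 - 6*h + 9) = (h - 3)*(h - 1)*(h - 3)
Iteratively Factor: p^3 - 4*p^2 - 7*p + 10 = (p - 1)*(p^2 - 3*p - 10) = (p - 5)*(p - 1)*(p + 2)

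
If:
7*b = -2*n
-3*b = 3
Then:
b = -1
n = 7/2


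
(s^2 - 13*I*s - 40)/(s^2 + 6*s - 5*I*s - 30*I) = (s - 8*I)/(s + 6)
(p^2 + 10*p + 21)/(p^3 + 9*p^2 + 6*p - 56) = (p + 3)/(p^2 + 2*p - 8)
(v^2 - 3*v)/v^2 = (v - 3)/v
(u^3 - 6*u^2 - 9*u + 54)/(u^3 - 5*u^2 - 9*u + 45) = (u - 6)/(u - 5)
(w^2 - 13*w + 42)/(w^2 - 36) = (w - 7)/(w + 6)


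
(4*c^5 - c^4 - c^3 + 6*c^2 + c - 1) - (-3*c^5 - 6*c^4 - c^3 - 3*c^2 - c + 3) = 7*c^5 + 5*c^4 + 9*c^2 + 2*c - 4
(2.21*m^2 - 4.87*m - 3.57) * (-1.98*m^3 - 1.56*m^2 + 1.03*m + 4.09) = -4.3758*m^5 + 6.195*m^4 + 16.9421*m^3 + 9.592*m^2 - 23.5954*m - 14.6013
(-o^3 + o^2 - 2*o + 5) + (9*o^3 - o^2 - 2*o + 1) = 8*o^3 - 4*o + 6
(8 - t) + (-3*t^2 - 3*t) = -3*t^2 - 4*t + 8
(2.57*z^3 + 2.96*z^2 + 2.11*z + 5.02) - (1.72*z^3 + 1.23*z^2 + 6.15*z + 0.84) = 0.85*z^3 + 1.73*z^2 - 4.04*z + 4.18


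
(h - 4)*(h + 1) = h^2 - 3*h - 4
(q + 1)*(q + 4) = q^2 + 5*q + 4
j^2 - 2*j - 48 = (j - 8)*(j + 6)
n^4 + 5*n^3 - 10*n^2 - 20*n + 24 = (n - 2)*(n - 1)*(n + 2)*(n + 6)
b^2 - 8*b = b*(b - 8)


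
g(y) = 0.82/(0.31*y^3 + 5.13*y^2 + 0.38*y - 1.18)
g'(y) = 0.82*(-0.93*y^2 - 10.26*y - 0.38)/(0.31*y^3 + 5.13*y^2 + 0.38*y - 1.18)^2 = (-0.7626*y^2 - 8.4132*y - 0.3116)/(0.31*y^3 + 5.13*y^2 + 0.38*y - 1.18)^2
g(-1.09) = 0.20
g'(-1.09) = 0.47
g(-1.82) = 0.06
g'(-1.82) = 0.07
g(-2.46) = 0.03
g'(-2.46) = 0.03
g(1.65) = 0.06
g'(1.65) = -0.07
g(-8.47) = 0.00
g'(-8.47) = 0.00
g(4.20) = 0.01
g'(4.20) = -0.00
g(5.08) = 0.00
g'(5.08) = -0.00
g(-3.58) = 0.02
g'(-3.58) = 0.01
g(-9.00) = 0.00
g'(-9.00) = 0.00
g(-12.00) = 0.00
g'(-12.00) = -0.00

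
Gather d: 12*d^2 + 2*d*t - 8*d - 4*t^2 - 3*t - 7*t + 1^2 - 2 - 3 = 12*d^2 + d*(2*t - 8) - 4*t^2 - 10*t - 4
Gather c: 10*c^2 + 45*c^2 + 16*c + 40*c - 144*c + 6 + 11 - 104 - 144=55*c^2 - 88*c - 231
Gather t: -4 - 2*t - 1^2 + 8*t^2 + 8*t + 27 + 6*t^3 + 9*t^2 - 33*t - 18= 6*t^3 + 17*t^2 - 27*t + 4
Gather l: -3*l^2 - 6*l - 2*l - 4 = -3*l^2 - 8*l - 4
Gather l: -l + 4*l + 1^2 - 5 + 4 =3*l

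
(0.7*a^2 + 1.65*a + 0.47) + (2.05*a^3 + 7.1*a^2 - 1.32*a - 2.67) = 2.05*a^3 + 7.8*a^2 + 0.33*a - 2.2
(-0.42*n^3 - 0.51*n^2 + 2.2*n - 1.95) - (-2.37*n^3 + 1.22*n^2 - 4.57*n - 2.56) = 1.95*n^3 - 1.73*n^2 + 6.77*n + 0.61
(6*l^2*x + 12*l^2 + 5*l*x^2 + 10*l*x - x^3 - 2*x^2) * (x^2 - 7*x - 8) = 6*l^2*x^3 - 30*l^2*x^2 - 132*l^2*x - 96*l^2 + 5*l*x^4 - 25*l*x^3 - 110*l*x^2 - 80*l*x - x^5 + 5*x^4 + 22*x^3 + 16*x^2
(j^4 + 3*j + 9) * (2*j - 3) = 2*j^5 - 3*j^4 + 6*j^2 + 9*j - 27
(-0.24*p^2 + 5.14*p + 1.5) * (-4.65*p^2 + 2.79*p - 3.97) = 1.116*p^4 - 24.5706*p^3 + 8.3184*p^2 - 16.2208*p - 5.955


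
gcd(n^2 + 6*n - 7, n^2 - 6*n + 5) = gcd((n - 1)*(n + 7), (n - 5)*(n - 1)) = n - 1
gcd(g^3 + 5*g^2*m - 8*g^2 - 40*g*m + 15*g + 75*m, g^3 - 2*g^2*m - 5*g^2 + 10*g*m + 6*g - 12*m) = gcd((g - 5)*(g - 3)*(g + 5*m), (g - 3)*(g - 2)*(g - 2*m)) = g - 3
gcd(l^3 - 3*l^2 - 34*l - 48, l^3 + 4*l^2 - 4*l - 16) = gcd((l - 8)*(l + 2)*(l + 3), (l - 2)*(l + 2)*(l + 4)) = l + 2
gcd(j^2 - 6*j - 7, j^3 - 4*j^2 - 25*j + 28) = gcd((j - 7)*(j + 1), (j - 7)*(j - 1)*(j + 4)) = j - 7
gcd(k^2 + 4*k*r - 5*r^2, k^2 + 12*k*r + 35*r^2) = k + 5*r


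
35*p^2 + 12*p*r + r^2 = (5*p + r)*(7*p + r)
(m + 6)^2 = m^2 + 12*m + 36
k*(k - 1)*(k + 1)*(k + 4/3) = k^4 + 4*k^3/3 - k^2 - 4*k/3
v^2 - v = v*(v - 1)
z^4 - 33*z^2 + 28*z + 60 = (z - 5)*(z - 2)*(z + 1)*(z + 6)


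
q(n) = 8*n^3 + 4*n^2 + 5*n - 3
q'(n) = 24*n^2 + 8*n + 5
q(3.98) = 584.62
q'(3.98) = 417.01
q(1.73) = 59.04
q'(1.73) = 90.67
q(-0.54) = -5.79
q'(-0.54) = 7.68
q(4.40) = 777.91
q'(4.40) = 504.84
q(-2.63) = -134.01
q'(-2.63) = 149.97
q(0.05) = -2.74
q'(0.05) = 5.46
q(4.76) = 974.23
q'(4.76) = 586.86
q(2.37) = 137.81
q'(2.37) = 158.77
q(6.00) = 1899.00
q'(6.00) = 917.00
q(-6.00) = -1617.00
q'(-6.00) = 821.00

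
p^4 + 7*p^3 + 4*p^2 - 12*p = p*(p - 1)*(p + 2)*(p + 6)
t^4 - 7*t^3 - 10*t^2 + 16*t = t*(t - 8)*(t - 1)*(t + 2)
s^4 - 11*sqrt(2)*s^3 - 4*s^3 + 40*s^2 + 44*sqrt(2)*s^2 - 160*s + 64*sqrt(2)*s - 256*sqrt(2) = (s - 4)*(s - 8*sqrt(2))*(s - 4*sqrt(2))*(s + sqrt(2))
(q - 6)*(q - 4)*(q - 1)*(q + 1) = q^4 - 10*q^3 + 23*q^2 + 10*q - 24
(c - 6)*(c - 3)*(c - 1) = c^3 - 10*c^2 + 27*c - 18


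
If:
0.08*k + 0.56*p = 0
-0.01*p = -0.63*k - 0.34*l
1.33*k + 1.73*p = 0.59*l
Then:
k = 0.00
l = 0.00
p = 0.00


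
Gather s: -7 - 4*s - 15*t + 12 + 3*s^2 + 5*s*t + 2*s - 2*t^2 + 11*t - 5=3*s^2 + s*(5*t - 2) - 2*t^2 - 4*t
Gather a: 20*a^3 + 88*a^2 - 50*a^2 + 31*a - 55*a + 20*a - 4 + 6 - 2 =20*a^3 + 38*a^2 - 4*a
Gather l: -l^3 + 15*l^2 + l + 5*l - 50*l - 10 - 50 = -l^3 + 15*l^2 - 44*l - 60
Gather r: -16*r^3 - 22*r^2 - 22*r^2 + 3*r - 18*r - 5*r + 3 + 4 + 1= -16*r^3 - 44*r^2 - 20*r + 8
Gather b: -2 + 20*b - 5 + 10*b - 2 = 30*b - 9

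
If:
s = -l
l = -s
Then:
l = -s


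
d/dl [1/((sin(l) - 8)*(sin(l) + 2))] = 2*(3 - sin(l))*cos(l)/((sin(l) - 8)^2*(sin(l) + 2)^2)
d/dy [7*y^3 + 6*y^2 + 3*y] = 21*y^2 + 12*y + 3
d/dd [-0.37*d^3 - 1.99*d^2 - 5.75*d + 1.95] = -1.11*d^2 - 3.98*d - 5.75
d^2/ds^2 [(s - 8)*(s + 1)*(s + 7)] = 6*s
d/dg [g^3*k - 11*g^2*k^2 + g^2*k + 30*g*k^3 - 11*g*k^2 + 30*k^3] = k*(3*g^2 - 22*g*k + 2*g + 30*k^2 - 11*k)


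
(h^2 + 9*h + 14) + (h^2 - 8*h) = 2*h^2 + h + 14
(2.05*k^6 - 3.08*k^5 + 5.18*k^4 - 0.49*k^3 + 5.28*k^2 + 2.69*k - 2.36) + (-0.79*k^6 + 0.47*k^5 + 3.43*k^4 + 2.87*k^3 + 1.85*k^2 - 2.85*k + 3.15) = 1.26*k^6 - 2.61*k^5 + 8.61*k^4 + 2.38*k^3 + 7.13*k^2 - 0.16*k + 0.79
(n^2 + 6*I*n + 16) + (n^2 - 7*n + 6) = 2*n^2 - 7*n + 6*I*n + 22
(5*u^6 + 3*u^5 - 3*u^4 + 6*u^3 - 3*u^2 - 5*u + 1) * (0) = 0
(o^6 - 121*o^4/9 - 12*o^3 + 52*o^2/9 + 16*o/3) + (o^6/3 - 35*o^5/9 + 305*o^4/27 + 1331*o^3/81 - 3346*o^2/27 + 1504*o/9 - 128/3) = 4*o^6/3 - 35*o^5/9 - 58*o^4/27 + 359*o^3/81 - 3190*o^2/27 + 1552*o/9 - 128/3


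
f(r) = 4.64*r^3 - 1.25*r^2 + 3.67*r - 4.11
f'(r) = 13.92*r^2 - 2.5*r + 3.67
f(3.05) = 127.10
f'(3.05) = 125.54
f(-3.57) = -244.26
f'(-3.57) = 190.00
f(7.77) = 2125.55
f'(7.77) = 824.64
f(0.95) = 2.23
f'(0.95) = 13.86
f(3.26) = 155.33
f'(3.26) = 143.46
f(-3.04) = -157.18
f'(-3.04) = 139.91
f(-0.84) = -10.82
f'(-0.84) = 15.59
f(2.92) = 111.47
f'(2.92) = 115.06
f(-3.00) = -151.65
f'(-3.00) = 136.45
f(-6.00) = -1073.37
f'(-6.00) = 519.79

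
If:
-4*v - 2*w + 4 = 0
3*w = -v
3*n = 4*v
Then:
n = 8/5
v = 6/5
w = -2/5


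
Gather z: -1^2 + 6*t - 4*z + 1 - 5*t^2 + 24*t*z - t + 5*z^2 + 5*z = -5*t^2 + 5*t + 5*z^2 + z*(24*t + 1)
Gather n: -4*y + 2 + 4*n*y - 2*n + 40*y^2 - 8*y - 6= n*(4*y - 2) + 40*y^2 - 12*y - 4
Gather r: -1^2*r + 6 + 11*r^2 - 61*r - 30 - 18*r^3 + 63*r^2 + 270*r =-18*r^3 + 74*r^2 + 208*r - 24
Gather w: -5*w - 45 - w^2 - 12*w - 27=-w^2 - 17*w - 72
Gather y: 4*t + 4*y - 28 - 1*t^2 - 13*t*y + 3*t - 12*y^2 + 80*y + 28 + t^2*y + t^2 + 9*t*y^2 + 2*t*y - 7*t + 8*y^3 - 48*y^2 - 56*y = 8*y^3 + y^2*(9*t - 60) + y*(t^2 - 11*t + 28)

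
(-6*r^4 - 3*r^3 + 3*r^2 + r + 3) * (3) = -18*r^4 - 9*r^3 + 9*r^2 + 3*r + 9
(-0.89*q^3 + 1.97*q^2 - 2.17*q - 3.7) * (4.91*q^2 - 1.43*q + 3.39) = -4.3699*q^5 + 10.9454*q^4 - 16.4889*q^3 - 8.3856*q^2 - 2.0653*q - 12.543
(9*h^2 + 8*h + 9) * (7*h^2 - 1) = 63*h^4 + 56*h^3 + 54*h^2 - 8*h - 9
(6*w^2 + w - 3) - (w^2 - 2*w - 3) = 5*w^2 + 3*w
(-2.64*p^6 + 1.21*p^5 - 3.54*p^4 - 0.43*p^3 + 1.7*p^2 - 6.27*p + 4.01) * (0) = 0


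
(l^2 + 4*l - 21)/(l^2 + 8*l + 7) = (l - 3)/(l + 1)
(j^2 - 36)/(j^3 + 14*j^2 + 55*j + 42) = (j - 6)/(j^2 + 8*j + 7)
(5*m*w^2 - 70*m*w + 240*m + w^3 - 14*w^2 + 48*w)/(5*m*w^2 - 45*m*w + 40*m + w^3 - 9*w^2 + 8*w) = (w - 6)/(w - 1)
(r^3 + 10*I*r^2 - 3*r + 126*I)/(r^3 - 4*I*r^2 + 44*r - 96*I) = (r^2 + 4*I*r + 21)/(r^2 - 10*I*r - 16)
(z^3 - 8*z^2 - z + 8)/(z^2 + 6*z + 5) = (z^2 - 9*z + 8)/(z + 5)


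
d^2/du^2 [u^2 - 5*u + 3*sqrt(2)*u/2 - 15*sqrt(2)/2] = 2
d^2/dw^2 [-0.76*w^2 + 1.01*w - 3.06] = -1.52000000000000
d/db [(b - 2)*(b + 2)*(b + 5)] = 3*b^2 + 10*b - 4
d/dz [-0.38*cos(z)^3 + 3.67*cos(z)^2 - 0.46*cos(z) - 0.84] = (1.14*cos(z)^2 - 7.34*cos(z) + 0.46)*sin(z)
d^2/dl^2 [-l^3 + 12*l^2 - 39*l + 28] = 24 - 6*l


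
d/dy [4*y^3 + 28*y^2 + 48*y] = 12*y^2 + 56*y + 48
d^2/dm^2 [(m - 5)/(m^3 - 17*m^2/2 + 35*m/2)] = 4*(12*m^2 - 42*m + 49)/(m^3*(8*m^3 - 84*m^2 + 294*m - 343))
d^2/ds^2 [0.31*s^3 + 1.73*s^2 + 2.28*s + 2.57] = 1.86*s + 3.46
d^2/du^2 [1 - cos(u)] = cos(u)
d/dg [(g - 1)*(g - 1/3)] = 2*g - 4/3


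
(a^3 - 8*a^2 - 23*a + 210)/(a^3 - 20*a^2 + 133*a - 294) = (a + 5)/(a - 7)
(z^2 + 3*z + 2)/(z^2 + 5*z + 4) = (z + 2)/(z + 4)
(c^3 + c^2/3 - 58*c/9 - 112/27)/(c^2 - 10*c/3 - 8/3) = (c^2 - c/3 - 56/9)/(c - 4)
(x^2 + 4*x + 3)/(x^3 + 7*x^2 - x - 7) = (x + 3)/(x^2 + 6*x - 7)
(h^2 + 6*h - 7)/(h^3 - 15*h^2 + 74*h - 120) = (h^2 + 6*h - 7)/(h^3 - 15*h^2 + 74*h - 120)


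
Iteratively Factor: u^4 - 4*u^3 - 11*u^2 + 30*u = (u)*(u^3 - 4*u^2 - 11*u + 30) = u*(u + 3)*(u^2 - 7*u + 10) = u*(u - 2)*(u + 3)*(u - 5)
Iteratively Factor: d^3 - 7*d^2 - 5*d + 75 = (d - 5)*(d^2 - 2*d - 15) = (d - 5)*(d + 3)*(d - 5)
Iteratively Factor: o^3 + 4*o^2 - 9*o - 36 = (o + 4)*(o^2 - 9) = (o + 3)*(o + 4)*(o - 3)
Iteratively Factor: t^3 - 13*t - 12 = (t + 3)*(t^2 - 3*t - 4) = (t + 1)*(t + 3)*(t - 4)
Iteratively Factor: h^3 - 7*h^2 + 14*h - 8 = (h - 2)*(h^2 - 5*h + 4) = (h - 2)*(h - 1)*(h - 4)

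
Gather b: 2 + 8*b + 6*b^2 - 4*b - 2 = 6*b^2 + 4*b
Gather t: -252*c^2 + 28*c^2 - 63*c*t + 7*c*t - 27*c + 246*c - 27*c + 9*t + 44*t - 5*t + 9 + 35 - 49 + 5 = -224*c^2 + 192*c + t*(48 - 56*c)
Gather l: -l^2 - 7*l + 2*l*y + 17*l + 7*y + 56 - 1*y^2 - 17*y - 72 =-l^2 + l*(2*y + 10) - y^2 - 10*y - 16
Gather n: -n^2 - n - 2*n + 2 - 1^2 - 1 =-n^2 - 3*n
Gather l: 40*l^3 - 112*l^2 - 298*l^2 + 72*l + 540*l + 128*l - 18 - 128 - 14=40*l^3 - 410*l^2 + 740*l - 160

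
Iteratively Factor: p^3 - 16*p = (p - 4)*(p^2 + 4*p) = (p - 4)*(p + 4)*(p)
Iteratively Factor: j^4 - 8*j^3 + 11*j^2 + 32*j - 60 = (j - 5)*(j^3 - 3*j^2 - 4*j + 12) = (j - 5)*(j - 3)*(j^2 - 4) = (j - 5)*(j - 3)*(j - 2)*(j + 2)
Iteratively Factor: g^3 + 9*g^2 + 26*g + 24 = (g + 4)*(g^2 + 5*g + 6) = (g + 3)*(g + 4)*(g + 2)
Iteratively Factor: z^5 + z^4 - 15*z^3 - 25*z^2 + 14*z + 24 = (z + 3)*(z^4 - 2*z^3 - 9*z^2 + 2*z + 8) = (z - 4)*(z + 3)*(z^3 + 2*z^2 - z - 2) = (z - 4)*(z + 2)*(z + 3)*(z^2 - 1) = (z - 4)*(z + 1)*(z + 2)*(z + 3)*(z - 1)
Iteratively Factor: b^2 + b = (b)*(b + 1)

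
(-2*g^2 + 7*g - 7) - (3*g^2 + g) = -5*g^2 + 6*g - 7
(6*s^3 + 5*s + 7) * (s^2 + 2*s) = 6*s^5 + 12*s^4 + 5*s^3 + 17*s^2 + 14*s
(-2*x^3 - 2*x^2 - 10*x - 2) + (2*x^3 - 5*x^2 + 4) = -7*x^2 - 10*x + 2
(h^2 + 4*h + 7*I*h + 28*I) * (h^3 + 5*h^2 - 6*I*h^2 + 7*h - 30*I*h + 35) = h^5 + 9*h^4 + I*h^4 + 69*h^3 + 9*I*h^3 + 441*h^2 + 69*I*h^2 + 980*h + 441*I*h + 980*I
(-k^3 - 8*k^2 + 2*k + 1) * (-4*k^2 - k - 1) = 4*k^5 + 33*k^4 + k^3 + 2*k^2 - 3*k - 1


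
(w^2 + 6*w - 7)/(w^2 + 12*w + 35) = (w - 1)/(w + 5)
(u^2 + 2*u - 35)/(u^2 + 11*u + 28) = (u - 5)/(u + 4)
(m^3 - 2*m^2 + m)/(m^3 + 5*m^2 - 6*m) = (m - 1)/(m + 6)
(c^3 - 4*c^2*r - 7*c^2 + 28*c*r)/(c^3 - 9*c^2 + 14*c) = (c - 4*r)/(c - 2)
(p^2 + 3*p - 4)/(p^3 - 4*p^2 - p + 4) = (p + 4)/(p^2 - 3*p - 4)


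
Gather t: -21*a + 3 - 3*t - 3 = -21*a - 3*t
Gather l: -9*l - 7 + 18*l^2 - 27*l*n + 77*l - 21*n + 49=18*l^2 + l*(68 - 27*n) - 21*n + 42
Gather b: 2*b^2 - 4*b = 2*b^2 - 4*b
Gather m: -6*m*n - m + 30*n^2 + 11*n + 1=m*(-6*n - 1) + 30*n^2 + 11*n + 1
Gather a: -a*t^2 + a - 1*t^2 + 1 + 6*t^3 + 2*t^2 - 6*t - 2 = a*(1 - t^2) + 6*t^3 + t^2 - 6*t - 1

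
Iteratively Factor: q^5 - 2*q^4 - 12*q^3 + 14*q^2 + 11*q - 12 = (q + 3)*(q^4 - 5*q^3 + 3*q^2 + 5*q - 4) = (q + 1)*(q + 3)*(q^3 - 6*q^2 + 9*q - 4) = (q - 4)*(q + 1)*(q + 3)*(q^2 - 2*q + 1) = (q - 4)*(q - 1)*(q + 1)*(q + 3)*(q - 1)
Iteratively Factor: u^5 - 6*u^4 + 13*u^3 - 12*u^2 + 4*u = (u - 1)*(u^4 - 5*u^3 + 8*u^2 - 4*u) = (u - 1)^2*(u^3 - 4*u^2 + 4*u) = (u - 2)*(u - 1)^2*(u^2 - 2*u) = u*(u - 2)*(u - 1)^2*(u - 2)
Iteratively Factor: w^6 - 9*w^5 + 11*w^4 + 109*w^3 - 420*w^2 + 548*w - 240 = (w - 2)*(w^5 - 7*w^4 - 3*w^3 + 103*w^2 - 214*w + 120) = (w - 3)*(w - 2)*(w^4 - 4*w^3 - 15*w^2 + 58*w - 40) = (w - 3)*(w - 2)*(w + 4)*(w^3 - 8*w^2 + 17*w - 10) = (w - 3)*(w - 2)^2*(w + 4)*(w^2 - 6*w + 5) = (w - 5)*(w - 3)*(w - 2)^2*(w + 4)*(w - 1)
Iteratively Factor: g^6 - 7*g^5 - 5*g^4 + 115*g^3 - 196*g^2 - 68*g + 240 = (g - 3)*(g^5 - 4*g^4 - 17*g^3 + 64*g^2 - 4*g - 80) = (g - 3)*(g - 2)*(g^4 - 2*g^3 - 21*g^2 + 22*g + 40) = (g - 3)*(g - 2)*(g + 4)*(g^3 - 6*g^2 + 3*g + 10) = (g - 3)*(g - 2)*(g + 1)*(g + 4)*(g^2 - 7*g + 10) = (g - 5)*(g - 3)*(g - 2)*(g + 1)*(g + 4)*(g - 2)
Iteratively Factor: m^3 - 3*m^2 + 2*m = (m - 2)*(m^2 - m) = m*(m - 2)*(m - 1)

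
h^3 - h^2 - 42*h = h*(h - 7)*(h + 6)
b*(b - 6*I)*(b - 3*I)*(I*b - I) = I*b^4 + 9*b^3 - I*b^3 - 9*b^2 - 18*I*b^2 + 18*I*b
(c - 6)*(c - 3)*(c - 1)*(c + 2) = c^4 - 8*c^3 + 7*c^2 + 36*c - 36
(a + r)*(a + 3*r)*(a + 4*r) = a^3 + 8*a^2*r + 19*a*r^2 + 12*r^3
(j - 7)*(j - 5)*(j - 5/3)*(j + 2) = j^4 - 35*j^3/3 + 83*j^2/3 + 155*j/3 - 350/3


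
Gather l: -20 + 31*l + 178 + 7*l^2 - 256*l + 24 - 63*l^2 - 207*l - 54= -56*l^2 - 432*l + 128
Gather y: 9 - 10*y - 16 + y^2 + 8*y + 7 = y^2 - 2*y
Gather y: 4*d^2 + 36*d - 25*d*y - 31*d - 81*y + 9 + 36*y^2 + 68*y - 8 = 4*d^2 + 5*d + 36*y^2 + y*(-25*d - 13) + 1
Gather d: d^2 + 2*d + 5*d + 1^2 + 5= d^2 + 7*d + 6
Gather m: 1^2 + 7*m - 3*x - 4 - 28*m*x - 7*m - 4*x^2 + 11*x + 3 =-28*m*x - 4*x^2 + 8*x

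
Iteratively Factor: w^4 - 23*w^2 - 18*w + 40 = (w - 5)*(w^3 + 5*w^2 + 2*w - 8) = (w - 5)*(w + 4)*(w^2 + w - 2) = (w - 5)*(w - 1)*(w + 4)*(w + 2)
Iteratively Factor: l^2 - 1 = (l - 1)*(l + 1)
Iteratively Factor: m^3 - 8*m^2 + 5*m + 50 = (m + 2)*(m^2 - 10*m + 25) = (m - 5)*(m + 2)*(m - 5)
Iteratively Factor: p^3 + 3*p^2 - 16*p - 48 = (p + 3)*(p^2 - 16) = (p - 4)*(p + 3)*(p + 4)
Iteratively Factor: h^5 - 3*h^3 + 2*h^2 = (h - 1)*(h^4 + h^3 - 2*h^2) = h*(h - 1)*(h^3 + h^2 - 2*h) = h*(h - 1)*(h + 2)*(h^2 - h) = h*(h - 1)^2*(h + 2)*(h)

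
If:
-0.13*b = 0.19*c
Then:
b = -1.46153846153846*c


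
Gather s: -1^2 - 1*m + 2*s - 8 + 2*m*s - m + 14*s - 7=-2*m + s*(2*m + 16) - 16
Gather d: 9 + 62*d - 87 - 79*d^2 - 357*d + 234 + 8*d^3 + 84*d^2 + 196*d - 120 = 8*d^3 + 5*d^2 - 99*d + 36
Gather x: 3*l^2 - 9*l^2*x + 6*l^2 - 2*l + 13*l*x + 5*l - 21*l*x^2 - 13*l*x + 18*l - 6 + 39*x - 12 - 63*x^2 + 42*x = 9*l^2 + 21*l + x^2*(-21*l - 63) + x*(81 - 9*l^2) - 18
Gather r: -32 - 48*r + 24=-48*r - 8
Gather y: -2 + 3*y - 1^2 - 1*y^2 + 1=-y^2 + 3*y - 2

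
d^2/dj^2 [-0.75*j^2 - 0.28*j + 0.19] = -1.50000000000000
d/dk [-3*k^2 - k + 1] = -6*k - 1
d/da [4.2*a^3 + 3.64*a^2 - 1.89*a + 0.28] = 12.6*a^2 + 7.28*a - 1.89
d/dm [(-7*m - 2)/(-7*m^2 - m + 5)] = (49*m^2 + 7*m - (7*m + 2)*(14*m + 1) - 35)/(7*m^2 + m - 5)^2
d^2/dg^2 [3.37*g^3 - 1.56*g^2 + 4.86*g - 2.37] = 20.22*g - 3.12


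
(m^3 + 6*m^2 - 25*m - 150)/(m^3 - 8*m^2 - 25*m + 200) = (m + 6)/(m - 8)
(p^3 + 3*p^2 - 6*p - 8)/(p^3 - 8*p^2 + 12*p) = (p^2 + 5*p + 4)/(p*(p - 6))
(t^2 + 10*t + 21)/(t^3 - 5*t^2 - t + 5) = (t^2 + 10*t + 21)/(t^3 - 5*t^2 - t + 5)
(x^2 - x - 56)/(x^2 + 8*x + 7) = (x - 8)/(x + 1)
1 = 1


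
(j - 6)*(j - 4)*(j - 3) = j^3 - 13*j^2 + 54*j - 72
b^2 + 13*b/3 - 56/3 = (b - 8/3)*(b + 7)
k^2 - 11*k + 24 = (k - 8)*(k - 3)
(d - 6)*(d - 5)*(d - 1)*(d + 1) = d^4 - 11*d^3 + 29*d^2 + 11*d - 30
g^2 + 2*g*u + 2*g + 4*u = (g + 2)*(g + 2*u)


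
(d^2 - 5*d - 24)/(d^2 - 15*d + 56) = (d + 3)/(d - 7)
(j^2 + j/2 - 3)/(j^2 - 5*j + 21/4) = 2*(j + 2)/(2*j - 7)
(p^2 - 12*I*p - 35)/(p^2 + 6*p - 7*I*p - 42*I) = (p - 5*I)/(p + 6)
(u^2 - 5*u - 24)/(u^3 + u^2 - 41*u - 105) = (u - 8)/(u^2 - 2*u - 35)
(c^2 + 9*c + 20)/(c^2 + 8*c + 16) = (c + 5)/(c + 4)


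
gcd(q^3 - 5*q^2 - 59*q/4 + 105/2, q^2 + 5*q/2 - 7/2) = q + 7/2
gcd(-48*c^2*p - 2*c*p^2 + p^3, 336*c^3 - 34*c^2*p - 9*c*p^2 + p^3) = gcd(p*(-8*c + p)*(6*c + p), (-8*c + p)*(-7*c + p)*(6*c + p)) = -48*c^2 - 2*c*p + p^2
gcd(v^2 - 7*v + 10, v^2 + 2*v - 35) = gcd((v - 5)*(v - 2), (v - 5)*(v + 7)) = v - 5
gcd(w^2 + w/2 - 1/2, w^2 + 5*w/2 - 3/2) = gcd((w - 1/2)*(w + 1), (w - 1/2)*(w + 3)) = w - 1/2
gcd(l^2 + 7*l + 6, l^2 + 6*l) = l + 6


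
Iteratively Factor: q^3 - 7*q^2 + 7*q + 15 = (q - 5)*(q^2 - 2*q - 3) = (q - 5)*(q - 3)*(q + 1)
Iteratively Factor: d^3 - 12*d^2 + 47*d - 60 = (d - 4)*(d^2 - 8*d + 15) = (d - 4)*(d - 3)*(d - 5)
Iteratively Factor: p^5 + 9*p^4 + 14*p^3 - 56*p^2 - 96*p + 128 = (p - 1)*(p^4 + 10*p^3 + 24*p^2 - 32*p - 128) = (p - 2)*(p - 1)*(p^3 + 12*p^2 + 48*p + 64) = (p - 2)*(p - 1)*(p + 4)*(p^2 + 8*p + 16) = (p - 2)*(p - 1)*(p + 4)^2*(p + 4)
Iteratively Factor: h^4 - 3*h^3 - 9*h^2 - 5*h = (h + 1)*(h^3 - 4*h^2 - 5*h) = h*(h + 1)*(h^2 - 4*h - 5) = h*(h - 5)*(h + 1)*(h + 1)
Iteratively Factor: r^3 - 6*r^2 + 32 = (r + 2)*(r^2 - 8*r + 16) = (r - 4)*(r + 2)*(r - 4)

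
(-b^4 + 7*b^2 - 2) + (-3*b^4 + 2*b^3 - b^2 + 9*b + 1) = -4*b^4 + 2*b^3 + 6*b^2 + 9*b - 1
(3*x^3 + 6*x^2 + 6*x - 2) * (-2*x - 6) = -6*x^4 - 30*x^3 - 48*x^2 - 32*x + 12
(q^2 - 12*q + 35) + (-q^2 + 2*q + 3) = 38 - 10*q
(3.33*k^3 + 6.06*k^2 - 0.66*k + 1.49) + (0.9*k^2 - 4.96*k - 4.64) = 3.33*k^3 + 6.96*k^2 - 5.62*k - 3.15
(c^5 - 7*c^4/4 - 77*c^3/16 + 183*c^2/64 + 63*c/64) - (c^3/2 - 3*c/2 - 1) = c^5 - 7*c^4/4 - 85*c^3/16 + 183*c^2/64 + 159*c/64 + 1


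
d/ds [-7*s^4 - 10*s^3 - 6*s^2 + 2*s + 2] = -28*s^3 - 30*s^2 - 12*s + 2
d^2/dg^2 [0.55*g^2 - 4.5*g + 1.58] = 1.10000000000000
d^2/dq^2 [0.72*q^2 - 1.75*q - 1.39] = 1.44000000000000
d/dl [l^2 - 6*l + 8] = 2*l - 6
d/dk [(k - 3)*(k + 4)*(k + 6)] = 3*k^2 + 14*k - 6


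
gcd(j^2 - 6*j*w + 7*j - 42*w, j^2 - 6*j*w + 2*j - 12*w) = -j + 6*w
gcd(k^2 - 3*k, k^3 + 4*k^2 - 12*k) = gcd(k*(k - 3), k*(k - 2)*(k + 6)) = k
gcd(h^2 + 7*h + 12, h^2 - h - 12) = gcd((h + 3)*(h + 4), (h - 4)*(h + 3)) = h + 3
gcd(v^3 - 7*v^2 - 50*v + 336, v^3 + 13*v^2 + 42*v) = v + 7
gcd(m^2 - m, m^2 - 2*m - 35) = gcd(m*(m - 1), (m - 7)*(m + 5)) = 1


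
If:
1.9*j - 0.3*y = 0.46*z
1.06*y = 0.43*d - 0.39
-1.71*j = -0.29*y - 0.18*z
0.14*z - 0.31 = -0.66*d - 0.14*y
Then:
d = 0.51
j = -0.03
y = -0.16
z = -0.01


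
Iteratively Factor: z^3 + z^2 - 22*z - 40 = (z + 4)*(z^2 - 3*z - 10) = (z + 2)*(z + 4)*(z - 5)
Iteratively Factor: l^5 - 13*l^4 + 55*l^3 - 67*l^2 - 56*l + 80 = (l - 5)*(l^4 - 8*l^3 + 15*l^2 + 8*l - 16) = (l - 5)*(l + 1)*(l^3 - 9*l^2 + 24*l - 16) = (l - 5)*(l - 4)*(l + 1)*(l^2 - 5*l + 4) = (l - 5)*(l - 4)^2*(l + 1)*(l - 1)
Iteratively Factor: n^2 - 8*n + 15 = (n - 3)*(n - 5)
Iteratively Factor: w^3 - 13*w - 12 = (w + 3)*(w^2 - 3*w - 4) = (w + 1)*(w + 3)*(w - 4)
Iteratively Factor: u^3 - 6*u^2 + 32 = (u + 2)*(u^2 - 8*u + 16) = (u - 4)*(u + 2)*(u - 4)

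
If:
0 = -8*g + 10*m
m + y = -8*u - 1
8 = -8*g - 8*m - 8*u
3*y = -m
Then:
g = -105/208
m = -21/52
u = -19/208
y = 7/52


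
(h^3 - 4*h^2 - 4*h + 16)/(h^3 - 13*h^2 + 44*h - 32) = (h^2 - 4)/(h^2 - 9*h + 8)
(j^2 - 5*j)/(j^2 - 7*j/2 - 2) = 2*j*(5 - j)/(-2*j^2 + 7*j + 4)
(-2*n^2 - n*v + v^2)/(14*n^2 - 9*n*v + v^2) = (n + v)/(-7*n + v)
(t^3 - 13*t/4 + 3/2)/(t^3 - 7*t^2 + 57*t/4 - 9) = (2*t^2 + 3*t - 2)/(2*t^2 - 11*t + 12)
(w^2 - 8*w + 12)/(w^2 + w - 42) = (w - 2)/(w + 7)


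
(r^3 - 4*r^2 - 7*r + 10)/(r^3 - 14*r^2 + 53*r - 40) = (r + 2)/(r - 8)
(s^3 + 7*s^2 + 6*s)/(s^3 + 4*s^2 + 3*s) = (s + 6)/(s + 3)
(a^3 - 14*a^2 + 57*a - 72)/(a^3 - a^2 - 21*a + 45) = (a - 8)/(a + 5)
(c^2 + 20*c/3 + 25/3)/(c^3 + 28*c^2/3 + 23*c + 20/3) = (3*c + 5)/(3*c^2 + 13*c + 4)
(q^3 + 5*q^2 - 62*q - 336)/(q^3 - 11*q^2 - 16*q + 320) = (q^2 + 13*q + 42)/(q^2 - 3*q - 40)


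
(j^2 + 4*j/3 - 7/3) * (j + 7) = j^3 + 25*j^2/3 + 7*j - 49/3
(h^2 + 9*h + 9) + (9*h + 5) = h^2 + 18*h + 14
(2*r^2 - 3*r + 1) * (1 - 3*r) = -6*r^3 + 11*r^2 - 6*r + 1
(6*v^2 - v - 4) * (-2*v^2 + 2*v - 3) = -12*v^4 + 14*v^3 - 12*v^2 - 5*v + 12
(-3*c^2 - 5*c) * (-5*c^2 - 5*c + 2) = 15*c^4 + 40*c^3 + 19*c^2 - 10*c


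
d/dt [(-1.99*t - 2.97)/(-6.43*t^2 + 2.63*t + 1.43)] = (-12.7957*t^2 - 38.1942*t + 4.9654)/(41.3449*t^4 - 33.8218*t^3 - 11.4729*t^2 + 7.5218*t + 2.0449)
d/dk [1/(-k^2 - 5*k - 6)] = (2*k + 5)/(k^2 + 5*k + 6)^2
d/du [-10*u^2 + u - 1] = 1 - 20*u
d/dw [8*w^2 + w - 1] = 16*w + 1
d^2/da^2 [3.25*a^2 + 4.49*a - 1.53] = 6.50000000000000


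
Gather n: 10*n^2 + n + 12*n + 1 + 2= 10*n^2 + 13*n + 3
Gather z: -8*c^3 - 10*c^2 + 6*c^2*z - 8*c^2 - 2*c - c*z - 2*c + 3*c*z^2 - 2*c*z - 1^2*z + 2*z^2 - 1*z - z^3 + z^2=-8*c^3 - 18*c^2 - 4*c - z^3 + z^2*(3*c + 3) + z*(6*c^2 - 3*c - 2)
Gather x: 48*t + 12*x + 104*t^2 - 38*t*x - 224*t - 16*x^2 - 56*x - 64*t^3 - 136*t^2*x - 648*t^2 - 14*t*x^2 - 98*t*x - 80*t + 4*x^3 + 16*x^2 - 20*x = -64*t^3 - 544*t^2 - 14*t*x^2 - 256*t + 4*x^3 + x*(-136*t^2 - 136*t - 64)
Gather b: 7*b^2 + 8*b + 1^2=7*b^2 + 8*b + 1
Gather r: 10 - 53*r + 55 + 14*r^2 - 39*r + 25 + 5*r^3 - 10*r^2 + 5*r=5*r^3 + 4*r^2 - 87*r + 90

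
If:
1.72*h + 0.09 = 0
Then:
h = -0.05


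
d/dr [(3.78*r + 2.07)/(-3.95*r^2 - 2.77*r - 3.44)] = (14.931*r^2 + 16.353*r - 7.2693)/(15.6025*r^4 + 21.883*r^3 + 34.8489*r^2 + 19.0576*r + 11.8336)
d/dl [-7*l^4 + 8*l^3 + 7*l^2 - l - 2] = -28*l^3 + 24*l^2 + 14*l - 1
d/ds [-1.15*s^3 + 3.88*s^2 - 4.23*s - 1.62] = -3.45*s^2 + 7.76*s - 4.23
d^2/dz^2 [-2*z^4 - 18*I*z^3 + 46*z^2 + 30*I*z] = -24*z^2 - 108*I*z + 92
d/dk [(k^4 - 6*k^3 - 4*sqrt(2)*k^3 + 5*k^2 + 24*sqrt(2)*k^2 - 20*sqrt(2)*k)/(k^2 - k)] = 2*k - 4*sqrt(2) - 5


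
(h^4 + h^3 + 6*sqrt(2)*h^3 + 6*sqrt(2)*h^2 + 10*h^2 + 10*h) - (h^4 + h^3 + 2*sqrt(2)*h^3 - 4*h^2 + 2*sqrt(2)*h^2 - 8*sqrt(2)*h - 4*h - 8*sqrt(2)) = 4*sqrt(2)*h^3 + 4*sqrt(2)*h^2 + 14*h^2 + 8*sqrt(2)*h + 14*h + 8*sqrt(2)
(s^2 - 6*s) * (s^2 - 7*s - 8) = s^4 - 13*s^3 + 34*s^2 + 48*s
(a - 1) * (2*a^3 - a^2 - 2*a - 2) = 2*a^4 - 3*a^3 - a^2 + 2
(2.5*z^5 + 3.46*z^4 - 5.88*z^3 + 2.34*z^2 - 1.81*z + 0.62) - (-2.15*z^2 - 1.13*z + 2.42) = 2.5*z^5 + 3.46*z^4 - 5.88*z^3 + 4.49*z^2 - 0.68*z - 1.8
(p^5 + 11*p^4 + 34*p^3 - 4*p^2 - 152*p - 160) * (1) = p^5 + 11*p^4 + 34*p^3 - 4*p^2 - 152*p - 160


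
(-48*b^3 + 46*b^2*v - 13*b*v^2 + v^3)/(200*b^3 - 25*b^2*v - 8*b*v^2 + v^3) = (6*b^2 - 5*b*v + v^2)/(-25*b^2 + v^2)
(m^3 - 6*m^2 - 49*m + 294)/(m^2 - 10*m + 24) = (m^2 - 49)/(m - 4)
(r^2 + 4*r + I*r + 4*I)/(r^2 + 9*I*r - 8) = (r + 4)/(r + 8*I)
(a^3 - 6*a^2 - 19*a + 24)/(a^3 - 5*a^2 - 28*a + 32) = (a + 3)/(a + 4)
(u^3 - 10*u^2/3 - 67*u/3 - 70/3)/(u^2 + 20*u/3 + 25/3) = (u^2 - 5*u - 14)/(u + 5)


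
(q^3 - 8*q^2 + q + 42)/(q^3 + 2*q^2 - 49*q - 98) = (q - 3)/(q + 7)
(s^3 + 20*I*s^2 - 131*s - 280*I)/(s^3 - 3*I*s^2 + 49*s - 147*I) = (s^2 + 13*I*s - 40)/(s^2 - 10*I*s - 21)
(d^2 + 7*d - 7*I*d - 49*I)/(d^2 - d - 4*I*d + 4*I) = (d^2 + 7*d - 7*I*d - 49*I)/(d^2 - d - 4*I*d + 4*I)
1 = 1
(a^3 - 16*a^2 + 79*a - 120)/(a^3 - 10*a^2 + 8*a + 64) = (a^2 - 8*a + 15)/(a^2 - 2*a - 8)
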